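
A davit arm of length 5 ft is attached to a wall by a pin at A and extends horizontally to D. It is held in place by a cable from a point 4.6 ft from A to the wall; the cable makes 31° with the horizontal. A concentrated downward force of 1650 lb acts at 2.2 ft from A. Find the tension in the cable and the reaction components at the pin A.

T = 1532 lb, A_x = 1313 lb, A_y = 860.9 lb

ΣM about A: T·sin31°·4.6 − 1650·2.2 = 0 → T = 3630/(4.6·0.515038) = 1532.18 ≈ 1532 lb.
ΣF_x = 0: A_x − T·cos31° = 0 → A_x = 1532.18 × 0.857167 = 1313 lb.
ΣF_y = 0: A_y + T·sin31° − 1650 = 0 → A_y = 1650 − 1532.18 × 0.515038 = 860.9 lb.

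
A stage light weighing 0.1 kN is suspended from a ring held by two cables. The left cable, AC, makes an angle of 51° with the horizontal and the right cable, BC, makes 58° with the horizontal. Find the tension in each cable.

T_AC = 0.05605 kN, T_BC = 0.06656 kN

ΣF_x = 0: −T_AC·cos51° + T_BC·cos58° = 0 → T_BC = 1.18758·T_AC.
ΣF_y = 0: T_AC·sin51° + T_BC·sin58° = 0.1.
Substitute: T_AC·(0.777146 + 1.18758·0.848048) = 0.1 → T_AC = 0.0560453 ≈ 0.05605 kN.
Then T_BC = 1.18758 × 0.0560453 = 0.06656 kN.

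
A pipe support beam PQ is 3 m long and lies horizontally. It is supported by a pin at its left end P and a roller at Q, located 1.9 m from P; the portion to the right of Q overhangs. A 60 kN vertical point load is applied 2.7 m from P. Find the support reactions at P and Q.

Taking moments about P: Q_y·1.9 − 60·2.7 = 0 → Q_y = 162/1.9 = 85.2632 ≈ 85.26 kN.
ΣF_y = 0: P_y + 85.2632 − 60 = 0 → P_y = -25.26 kN.
ΣF_x = 0: no horizontal applied forces, so P_x = 0.

P_x = 0, P_y = -25.26 kN, Q_y = 85.26 kN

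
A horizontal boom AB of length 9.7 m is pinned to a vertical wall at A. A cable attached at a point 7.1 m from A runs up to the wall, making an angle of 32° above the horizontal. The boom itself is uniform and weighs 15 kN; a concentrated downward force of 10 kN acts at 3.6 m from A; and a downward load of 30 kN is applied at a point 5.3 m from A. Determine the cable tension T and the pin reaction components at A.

T = 71.16 kN, A_x = 60.35 kN, A_y = 17.29 kN

ΣM about A: T·sin32°·7.1 − 15·4.85 − 10·3.6 − 30·5.3 = 0 → T = 267.75/(7.1·0.529919) = 71.1642 ≈ 71.16 kN.
ΣF_x = 0: A_x − T·cos32° = 0 → A_x = 71.1642 × 0.848048 = 60.35 kN.
ΣF_y = 0: A_y + T·sin32° − 15 − 10 − 30 = 0 → A_y = 55 − 71.1642 × 0.529919 = 17.29 kN.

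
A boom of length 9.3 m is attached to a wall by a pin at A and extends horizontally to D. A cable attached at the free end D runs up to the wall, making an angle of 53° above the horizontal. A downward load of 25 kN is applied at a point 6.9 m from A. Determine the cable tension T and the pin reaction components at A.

T = 23.23 kN, A_x = 13.98 kN, A_y = 6.452 kN

ΣM about A: T·sin53°·9.3 − 25·6.9 = 0 → T = 172.5/(9.3·0.798636) = 23.2251 ≈ 23.23 kN.
ΣF_x = 0: A_x − T·cos53° = 0 → A_x = 23.2251 × 0.601815 = 13.98 kN.
ΣF_y = 0: A_y + T·sin53° − 25 = 0 → A_y = 25 − 23.2251 × 0.798636 = 6.452 kN.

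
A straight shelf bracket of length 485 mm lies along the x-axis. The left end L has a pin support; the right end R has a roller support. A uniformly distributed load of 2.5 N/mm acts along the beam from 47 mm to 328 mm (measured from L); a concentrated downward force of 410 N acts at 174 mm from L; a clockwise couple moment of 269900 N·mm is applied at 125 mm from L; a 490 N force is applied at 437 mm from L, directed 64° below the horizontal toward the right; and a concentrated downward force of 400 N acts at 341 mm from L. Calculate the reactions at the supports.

L_x = -214.8 N, L_y = 299.7 N, R_y = 1653 N

Resultant of the distributed load: 2.5 × 281 = 702.5 N at 187.5 mm from L.
Taking moments about L: R_y·485 − (2.5·281)·187.5 − 410·174 − 269900 − 490·sin64°·437 − 400·341 = 0 → R_y = 801818/485 = 1653.23 ≈ 1653 N.
ΣF_y = 0: L_y + 1653.23 − 2.5·281 − 410 − 490·sin64° − 400 = 0 → L_y = 299.7 N.
ΣF_x = 0: L_x + 490·cos64° = 0 → L_x = -214.8 N.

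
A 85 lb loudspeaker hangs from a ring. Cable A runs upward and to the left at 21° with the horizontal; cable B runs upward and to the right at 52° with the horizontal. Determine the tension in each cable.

T_A = 54.72 lb, T_B = 82.98 lb

ΣF_x = 0: −T_A·cos21° + T_B·cos52° = 0 → T_B = 1.51639·T_A.
ΣF_y = 0: T_A·sin21° + T_B·sin52° = 85.
Substitute: T_A·(0.358368 + 1.51639·0.788011) = 85 → T_A = 54.7222 ≈ 54.72 lb.
Then T_B = 1.51639 × 54.7222 = 82.98 lb.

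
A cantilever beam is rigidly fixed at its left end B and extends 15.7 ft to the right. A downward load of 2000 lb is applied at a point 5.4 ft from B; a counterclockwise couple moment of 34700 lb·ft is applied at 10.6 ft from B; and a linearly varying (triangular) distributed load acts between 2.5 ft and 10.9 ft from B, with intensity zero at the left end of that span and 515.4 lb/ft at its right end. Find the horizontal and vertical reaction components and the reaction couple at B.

Resultant of the triangular load: ½ × 515.4 × 8.4 = 2164.68 lb, acting at 8.1 ft from B (one-third of the span from the peak).
ΣF_x = 0: B_x = 0.
ΣF_y = 0: B_y − 2000 − ½·515.4·8.4 = 0 → B_y = 4165 lb.
ΣM about B: M_B − 2000·5.4 + 34700 − (½·515.4·8.4)·8.1 = 0 → M_B = -6366 lb·ft.

B_x = 0, B_y = 4165 lb, M_B = -6366 lb·ft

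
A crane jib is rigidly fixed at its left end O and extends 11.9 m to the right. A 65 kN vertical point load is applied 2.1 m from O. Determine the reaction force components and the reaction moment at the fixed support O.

O_x = 0, O_y = 65.00 kN, M_O = 136.5 kN·m

ΣF_x = 0: O_x = 0.
ΣF_y = 0: O_y − 65 = 0 → O_y = 65.00 kN.
ΣM about O: M_O − 65·2.1 = 0 → M_O = 136.5 kN·m.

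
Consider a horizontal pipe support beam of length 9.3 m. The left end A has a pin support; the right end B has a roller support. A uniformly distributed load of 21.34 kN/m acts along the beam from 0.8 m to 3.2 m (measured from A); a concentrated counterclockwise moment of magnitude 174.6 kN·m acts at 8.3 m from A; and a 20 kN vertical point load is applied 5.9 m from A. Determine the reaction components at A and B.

A_x = 0, A_y = 66.29 kN, B_y = 4.928 kN

Resultant of the distributed load: 21.34 × 2.4 = 51.216 kN at 2 m from A.
Taking moments about A: B_y·9.3 − (21.34·2.4)·2 + 174.6 − 20·5.9 = 0 → B_y = 45.832/9.3 = 4.92817 ≈ 4.928 kN.
ΣF_y = 0: A_y + 4.92817 − 21.34·2.4 − 20 = 0 → A_y = 66.29 kN.
ΣF_x = 0: no horizontal applied forces, so A_x = 0.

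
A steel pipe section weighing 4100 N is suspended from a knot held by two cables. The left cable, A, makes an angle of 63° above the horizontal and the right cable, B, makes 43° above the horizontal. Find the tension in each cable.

T_A = 3119 N, T_B = 1936 N

ΣF_x = 0: −T_A·cos63° + T_B·cos43° = 0 → T_B = 0.620754·T_A.
ΣF_y = 0: T_A·sin63° + T_B·sin43° = 4100.
Substitute: T_A·(0.891007 + 0.620754·0.681998) = 4100 → T_A = 3119.39 ≈ 3119 N.
Then T_B = 0.620754 × 3119.39 = 1936 N.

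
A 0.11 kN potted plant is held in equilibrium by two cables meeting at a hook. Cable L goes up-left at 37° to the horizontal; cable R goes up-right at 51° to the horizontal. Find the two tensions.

ΣF_x = 0: −T_L·cos37° + T_R·cos51° = 0 → T_R = 1.26904·T_L.
ΣF_y = 0: T_L·sin37° + T_R·sin51° = 0.11.
Substitute: T_L·(0.601815 + 1.26904·0.777146) = 0.11 → T_L = 0.0692676 ≈ 0.06927 kN.
Then T_R = 1.26904 × 0.0692676 = 0.08790 kN.

T_L = 0.06927 kN, T_R = 0.08790 kN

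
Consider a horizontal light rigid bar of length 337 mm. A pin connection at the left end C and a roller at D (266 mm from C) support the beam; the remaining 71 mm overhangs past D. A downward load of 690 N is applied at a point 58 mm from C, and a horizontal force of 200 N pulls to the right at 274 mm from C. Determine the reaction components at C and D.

C_x = -200.0 N, C_y = 539.5 N, D_y = 150.5 N

ΣM about C: D_y·266 − 690·58 = 0 → D_y = 40020/266 = 150.451 ≈ 150.5 N.
ΣF_y = 0: C_y + 150.451 − 690 = 0 → C_y = 539.5 N.
ΣF_x = 0: C_x + 200 = 0 → C_x = -200.0 N.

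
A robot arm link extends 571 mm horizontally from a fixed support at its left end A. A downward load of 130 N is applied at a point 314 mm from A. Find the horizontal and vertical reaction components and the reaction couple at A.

A_x = 0, A_y = 130.0 N, M_A = 40820 N·mm

ΣF_x = 0: A_x = 0.
ΣF_y = 0: A_y − 130 = 0 → A_y = 130.0 N.
ΣM about A: M_A − 130·314 = 0 → M_A = 40820 N·mm.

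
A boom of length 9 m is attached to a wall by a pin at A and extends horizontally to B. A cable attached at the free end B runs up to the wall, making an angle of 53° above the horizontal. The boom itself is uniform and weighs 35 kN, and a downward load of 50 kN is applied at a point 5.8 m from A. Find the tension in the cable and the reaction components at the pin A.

T = 62.26 kN, A_x = 37.47 kN, A_y = 35.28 kN

ΣM about A: T·sin53°·9 − 35·4.5 − 50·5.8 = 0 → T = 447.5/(9·0.798636) = 62.2589 ≈ 62.26 kN.
ΣF_x = 0: A_x − T·cos53° = 0 → A_x = 62.2589 × 0.601815 = 37.47 kN.
ΣF_y = 0: A_y + T·sin53° − 35 − 50 = 0 → A_y = 85 − 62.2589 × 0.798636 = 35.28 kN.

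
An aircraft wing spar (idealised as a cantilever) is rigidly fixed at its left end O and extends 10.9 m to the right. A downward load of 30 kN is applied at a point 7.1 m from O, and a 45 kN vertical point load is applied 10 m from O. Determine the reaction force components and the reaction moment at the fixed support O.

O_x = 0, O_y = 75.00 kN, M_O = 663.0 kN·m

ΣF_x = 0: O_x = 0.
ΣF_y = 0: O_y − 30 − 45 = 0 → O_y = 75.00 kN.
ΣM about O: M_O − 30·7.1 − 45·10 = 0 → M_O = 663.0 kN·m.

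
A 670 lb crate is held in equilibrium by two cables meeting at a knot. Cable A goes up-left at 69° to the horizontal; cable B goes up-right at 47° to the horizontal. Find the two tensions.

T_A = 508.4 lb, T_B = 267.1 lb

ΣF_x = 0: −T_A·cos69° + T_B·cos47° = 0 → T_B = 0.525467·T_A.
ΣF_y = 0: T_A·sin69° + T_B·sin47° = 670.
Substitute: T_A·(0.93358 + 0.525467·0.731354) = 670 → T_A = 508.391 ≈ 508.4 lb.
Then T_B = 0.525467 × 508.391 = 267.1 lb.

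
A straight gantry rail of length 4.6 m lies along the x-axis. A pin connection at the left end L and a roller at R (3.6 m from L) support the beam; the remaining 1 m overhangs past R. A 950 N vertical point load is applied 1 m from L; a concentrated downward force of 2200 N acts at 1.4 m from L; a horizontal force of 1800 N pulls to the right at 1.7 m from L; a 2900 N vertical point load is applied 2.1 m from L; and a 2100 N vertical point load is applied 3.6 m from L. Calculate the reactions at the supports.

Taking moments about L: R_y·3.6 − 950·1 − 2200·1.4 − 2900·2.1 − 2100·3.6 = 0 → R_y = 17680/3.6 = 4911.11 ≈ 4911 N.
ΣF_y = 0: L_y + 4911.11 − 950 − 2200 − 2900 − 2100 = 0 → L_y = 3239 N.
ΣF_x = 0: L_x + 1800 = 0 → L_x = -1800 N.

L_x = -1800 N, L_y = 3239 N, R_y = 4911 N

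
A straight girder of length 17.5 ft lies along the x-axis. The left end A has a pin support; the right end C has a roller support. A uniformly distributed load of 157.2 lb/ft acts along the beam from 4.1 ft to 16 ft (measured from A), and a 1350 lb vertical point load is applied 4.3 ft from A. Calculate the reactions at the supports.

Resultant of the distributed load: 157.2 × 11.9 = 1870.68 lb at 10.05 ft from A.
ΣM about A: C_y·17.5 − (157.2·11.9)·10.05 − 1350·4.3 = 0 → C_y = 24605.334/17.5 = 1406.02 ≈ 1406 lb.
ΣF_y = 0: A_y + 1406.02 − 157.2·11.9 − 1350 = 0 → A_y = 1815 lb.
ΣF_x = 0: no horizontal applied forces, so A_x = 0.

A_x = 0, A_y = 1815 lb, C_y = 1406 lb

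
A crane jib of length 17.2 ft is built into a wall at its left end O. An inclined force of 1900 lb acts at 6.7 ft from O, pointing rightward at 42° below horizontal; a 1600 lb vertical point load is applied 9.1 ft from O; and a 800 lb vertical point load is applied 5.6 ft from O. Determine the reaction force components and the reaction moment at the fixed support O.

O_x = -1412 lb, O_y = 3671 lb, M_O = 27560 lb·ft

ΣF_x = 0: O_x + 1900·cos42° = 0 → O_x = -1412 lb.
ΣF_y = 0: O_y − 1900·sin42° − 1600 − 800 = 0 → O_y = 3671 lb.
ΣM about O: M_O − 1900·sin42°·6.7 − 1600·9.1 − 800·5.6 = 0 → M_O = 27560 lb·ft.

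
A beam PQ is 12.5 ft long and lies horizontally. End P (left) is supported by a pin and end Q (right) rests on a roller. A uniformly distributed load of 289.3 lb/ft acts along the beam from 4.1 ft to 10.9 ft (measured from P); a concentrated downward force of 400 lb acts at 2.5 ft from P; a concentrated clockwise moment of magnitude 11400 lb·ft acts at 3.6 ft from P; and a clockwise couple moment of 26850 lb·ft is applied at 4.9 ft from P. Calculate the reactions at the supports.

Resultant of the distributed load: 289.3 × 6.8 = 1967.24 lb at 7.5 ft from P.
Moments about P: Q_y·12.5 − (289.3·6.8)·7.5 − 400·2.5 − 11400 − 26850 = 0 → Q_y = 54004.3/12.5 = 4320.34 ≈ 4320 lb.
ΣF_y = 0: P_y + 4320.34 − 289.3·6.8 − 400 = 0 → P_y = -1953 lb.
ΣF_x = 0: no horizontal applied forces, so P_x = 0.

P_x = 0, P_y = -1953 lb, Q_y = 4320 lb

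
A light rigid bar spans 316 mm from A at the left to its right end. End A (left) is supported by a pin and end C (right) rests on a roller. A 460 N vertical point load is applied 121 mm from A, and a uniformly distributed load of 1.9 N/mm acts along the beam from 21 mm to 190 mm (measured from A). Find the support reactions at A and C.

Resultant of the distributed load: 1.9 × 169 = 321.1 N at 105.5 mm from A.
ΣM about A: C_y·316 − 460·121 − (1.9·169)·105.5 = 0 → C_y = 89536.05/316 = 283.342 ≈ 283.3 N.
ΣF_y = 0: A_y + 283.342 − 460 − 1.9·169 = 0 → A_y = 497.8 N.
ΣF_x = 0: no horizontal applied forces, so A_x = 0.

A_x = 0, A_y = 497.8 N, C_y = 283.3 N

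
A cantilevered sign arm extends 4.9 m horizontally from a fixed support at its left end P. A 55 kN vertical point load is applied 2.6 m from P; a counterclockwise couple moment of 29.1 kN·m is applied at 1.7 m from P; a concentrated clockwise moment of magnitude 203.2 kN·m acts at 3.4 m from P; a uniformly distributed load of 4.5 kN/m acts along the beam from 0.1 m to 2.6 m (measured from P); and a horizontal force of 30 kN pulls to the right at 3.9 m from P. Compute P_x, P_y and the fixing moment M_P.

Resultant of the distributed load: 4.5 × 2.5 = 11.25 kN at 1.35 m from P.
ΣF_x = 0: P_x + 30 = 0 → P_x = -30.00 kN.
ΣF_y = 0: P_y − 55 − 4.5·2.5 = 0 → P_y = 66.25 kN.
ΣM about P: M_P − 55·2.6 + 29.1 − 203.2 − (4.5·2.5)·1.35 = 0 → M_P = 332.3 kN·m.

P_x = -30.00 kN, P_y = 66.25 kN, M_P = 332.3 kN·m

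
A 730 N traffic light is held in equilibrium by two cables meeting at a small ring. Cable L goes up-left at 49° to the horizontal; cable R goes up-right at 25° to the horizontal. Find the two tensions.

T_L = 688.3 N, T_R = 498.2 N

ΣF_x = 0: −T_L·cos49° + T_R·cos25° = 0 → T_R = 0.723881·T_L.
ΣF_y = 0: T_L·sin49° + T_R·sin25° = 730.
Substitute: T_L·(0.75471 + 0.723881·0.422618) = 730 → T_L = 688.267 ≈ 688.3 N.
Then T_R = 0.723881 × 688.267 = 498.2 N.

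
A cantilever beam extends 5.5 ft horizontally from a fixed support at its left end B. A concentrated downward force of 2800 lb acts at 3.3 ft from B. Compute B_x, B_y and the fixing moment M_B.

B_x = 0, B_y = 2800 lb, M_B = 9240 lb·ft

ΣF_x = 0: B_x = 0.
ΣF_y = 0: B_y − 2800 = 0 → B_y = 2800 lb.
ΣM about B: M_B − 2800·3.3 = 0 → M_B = 9240 lb·ft.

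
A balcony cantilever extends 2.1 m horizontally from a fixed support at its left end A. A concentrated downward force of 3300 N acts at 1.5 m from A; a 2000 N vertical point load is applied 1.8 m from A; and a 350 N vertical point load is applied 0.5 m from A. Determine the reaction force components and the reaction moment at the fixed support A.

A_x = 0, A_y = 5650 N, M_A = 8725 N·m

ΣF_x = 0: A_x = 0.
ΣF_y = 0: A_y − 3300 − 2000 − 350 = 0 → A_y = 5650 N.
ΣM about A: M_A − 3300·1.5 − 2000·1.8 − 350·0.5 = 0 → M_A = 8725 N·m.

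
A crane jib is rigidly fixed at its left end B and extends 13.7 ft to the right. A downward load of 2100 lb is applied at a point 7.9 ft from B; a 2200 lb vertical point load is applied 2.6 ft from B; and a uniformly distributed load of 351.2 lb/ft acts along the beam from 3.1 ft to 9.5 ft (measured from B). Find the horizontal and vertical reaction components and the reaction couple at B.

Resultant of the distributed load: 351.2 × 6.4 = 2247.68 lb at 6.3 ft from B.
ΣF_x = 0: B_x = 0.
ΣF_y = 0: B_y − 2100 − 2200 − 351.2·6.4 = 0 → B_y = 6548 lb.
ΣM about B: M_B − 2100·7.9 − 2200·2.6 − (351.2·6.4)·6.3 = 0 → M_B = 36470 lb·ft.

B_x = 0, B_y = 6548 lb, M_B = 36470 lb·ft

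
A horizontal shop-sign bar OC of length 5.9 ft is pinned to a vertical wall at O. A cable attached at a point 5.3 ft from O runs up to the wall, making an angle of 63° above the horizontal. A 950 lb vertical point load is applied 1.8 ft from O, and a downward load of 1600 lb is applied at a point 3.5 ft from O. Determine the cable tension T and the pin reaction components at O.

ΣM about O: T·sin63°·5.3 − 950·1.8 − 1600·3.5 = 0 → T = 7310/(5.3·0.891007) = 1547.96 ≈ 1548 lb.
ΣF_x = 0: O_x − T·cos63° = 0 → O_x = 1547.96 × 0.45399 = 702.8 lb.
ΣF_y = 0: O_y + T·sin63° − 950 − 1600 = 0 → O_y = 2550 − 1547.96 × 0.891007 = 1171 lb.

T = 1548 lb, O_x = 702.8 lb, O_y = 1171 lb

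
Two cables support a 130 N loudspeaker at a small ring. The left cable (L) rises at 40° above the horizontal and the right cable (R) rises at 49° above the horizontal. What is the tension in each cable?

ΣF_x = 0: −T_L·cos40° + T_R·cos49° = 0 → T_R = 1.16765·T_L.
ΣF_y = 0: T_L·sin40° + T_R·sin49° = 130.
Substitute: T_L·(0.642788 + 1.16765·0.75471) = 130 → T_L = 85.3004 ≈ 85.30 N.
Then T_R = 1.16765 × 85.3004 = 99.60 N.

T_L = 85.30 N, T_R = 99.60 N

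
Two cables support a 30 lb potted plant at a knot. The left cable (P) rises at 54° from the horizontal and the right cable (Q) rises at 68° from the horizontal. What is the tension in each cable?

ΣF_x = 0: −T_P·cos54° + T_Q·cos68° = 0 → T_Q = 1.56907·T_P.
ΣF_y = 0: T_P·sin54° + T_Q·sin68° = 30.
Substitute: T_P·(0.809017 + 1.56907·0.927184) = 30 → T_P = 13.2519 ≈ 13.25 lb.
Then T_Q = 1.56907 × 13.2519 = 20.79 lb.

T_P = 13.25 lb, T_Q = 20.79 lb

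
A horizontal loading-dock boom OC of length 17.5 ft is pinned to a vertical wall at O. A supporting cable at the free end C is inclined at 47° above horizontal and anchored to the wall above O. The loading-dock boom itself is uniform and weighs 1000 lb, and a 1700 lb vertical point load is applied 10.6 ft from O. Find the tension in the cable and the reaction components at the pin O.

ΣM about O: T·sin47°·17.5 − 1000·8.75 − 1700·10.6 = 0 → T = 26770/(17.5·0.731354) = 2091.62 ≈ 2092 lb.
ΣF_x = 0: O_x − T·cos47° = 0 → O_x = 2091.62 × 0.681998 = 1426 lb.
ΣF_y = 0: O_y + T·sin47° − 1000 − 1700 = 0 → O_y = 2700 − 2091.62 × 0.731354 = 1170 lb.

T = 2092 lb, O_x = 1426 lb, O_y = 1170 lb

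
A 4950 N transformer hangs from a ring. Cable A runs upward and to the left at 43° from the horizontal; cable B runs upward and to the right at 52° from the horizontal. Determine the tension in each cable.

ΣF_x = 0: −T_A·cos43° + T_B·cos52° = 0 → T_B = 1.18792·T_A.
ΣF_y = 0: T_A·sin43° + T_B·sin52° = 4950.
Substitute: T_A·(0.681998 + 1.18792·0.788011) = 4950 → T_A = 3059.16 ≈ 3059 N.
Then T_B = 1.18792 × 3059.16 = 3634 N.

T_A = 3059 N, T_B = 3634 N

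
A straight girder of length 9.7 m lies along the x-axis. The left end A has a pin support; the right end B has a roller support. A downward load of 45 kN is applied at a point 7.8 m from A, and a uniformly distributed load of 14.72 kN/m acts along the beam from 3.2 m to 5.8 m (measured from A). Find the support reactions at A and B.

A_x = 0, A_y = 29.33 kN, B_y = 53.94 kN

Resultant of the distributed load: 14.72 × 2.6 = 38.272 kN at 4.5 m from A.
Taking moments about A: B_y·9.7 − 45·7.8 − (14.72·2.6)·4.5 = 0 → B_y = 523.224/9.7 = 53.9406 ≈ 53.94 kN.
ΣF_y = 0: A_y + 53.9406 − 45 − 14.72·2.6 = 0 → A_y = 29.33 kN.
ΣF_x = 0: no horizontal applied forces, so A_x = 0.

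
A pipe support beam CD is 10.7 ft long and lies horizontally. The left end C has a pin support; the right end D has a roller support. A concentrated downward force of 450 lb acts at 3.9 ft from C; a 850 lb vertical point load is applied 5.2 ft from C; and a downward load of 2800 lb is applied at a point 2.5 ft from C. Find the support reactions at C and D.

C_x = 0, C_y = 2869 lb, D_y = 1231 lb

Moments about C: D_y·10.7 − 450·3.9 − 850·5.2 − 2800·2.5 = 0 → D_y = 13175/10.7 = 1231.31 ≈ 1231 lb.
ΣF_y = 0: C_y + 1231.31 − 450 − 850 − 2800 = 0 → C_y = 2869 lb.
ΣF_x = 0: no horizontal applied forces, so C_x = 0.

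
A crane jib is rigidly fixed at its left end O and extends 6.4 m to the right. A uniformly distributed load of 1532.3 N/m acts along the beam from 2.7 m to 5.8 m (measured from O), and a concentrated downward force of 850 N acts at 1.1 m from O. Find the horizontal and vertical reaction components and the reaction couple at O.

Resultant of the distributed load: 1532.3 × 3.1 = 4750.13 N at 4.25 m from O.
ΣF_x = 0: O_x = 0.
ΣF_y = 0: O_y − 1532.3·3.1 − 850 = 0 → O_y = 5600 N.
ΣM about O: M_O − (1532.3·3.1)·4.25 − 850·1.1 = 0 → M_O = 21120 N·m.

O_x = 0, O_y = 5600 N, M_O = 21120 N·m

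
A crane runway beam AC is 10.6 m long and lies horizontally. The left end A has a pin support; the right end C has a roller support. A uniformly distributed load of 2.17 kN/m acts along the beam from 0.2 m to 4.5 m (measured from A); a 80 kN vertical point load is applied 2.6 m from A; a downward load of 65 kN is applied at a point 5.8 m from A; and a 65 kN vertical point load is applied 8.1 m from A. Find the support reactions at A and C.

A_x = 0, A_y = 112.4 kN, C_y = 106.9 kN

Resultant of the distributed load: 2.17 × 4.3 = 9.331 kN at 2.35 m from A.
Moments about A: C_y·10.6 − (2.17·4.3)·2.35 − 80·2.6 − 65·5.8 − 65·8.1 = 0 → C_y = 1133.42785/10.6 = 106.927 ≈ 106.9 kN.
ΣF_y = 0: A_y + 106.927 − 2.17·4.3 − 80 − 65 − 65 = 0 → A_y = 112.4 kN.
ΣF_x = 0: no horizontal applied forces, so A_x = 0.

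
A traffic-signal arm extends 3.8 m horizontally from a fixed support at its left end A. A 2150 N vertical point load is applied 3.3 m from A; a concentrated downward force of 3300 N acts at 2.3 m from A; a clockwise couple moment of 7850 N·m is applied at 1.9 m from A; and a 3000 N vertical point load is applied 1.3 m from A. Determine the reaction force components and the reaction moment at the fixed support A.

A_x = 0, A_y = 8450 N, M_A = 26440 N·m

ΣF_x = 0: A_x = 0.
ΣF_y = 0: A_y − 2150 − 3300 − 3000 = 0 → A_y = 8450 N.
ΣM about A: M_A − 2150·3.3 − 3300·2.3 − 7850 − 3000·1.3 = 0 → M_A = 26440 N·m.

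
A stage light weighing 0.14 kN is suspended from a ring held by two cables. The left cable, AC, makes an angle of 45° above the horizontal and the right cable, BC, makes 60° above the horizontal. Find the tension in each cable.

ΣF_x = 0: −T_AC·cos45° + T_BC·cos60° = 0 → T_BC = 1.41421·T_AC.
ΣF_y = 0: T_AC·sin45° + T_BC·sin60° = 0.14.
Substitute: T_AC·(0.707107 + 1.41421·0.866025) = 0.14 → T_AC = 0.0724695 ≈ 0.07247 kN.
Then T_BC = 1.41421 × 0.0724695 = 0.1025 kN.

T_AC = 0.07247 kN, T_BC = 0.1025 kN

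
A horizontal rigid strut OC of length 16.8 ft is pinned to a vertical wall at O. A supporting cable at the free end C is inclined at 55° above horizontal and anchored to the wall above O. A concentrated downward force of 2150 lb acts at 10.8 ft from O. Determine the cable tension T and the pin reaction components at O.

ΣM about O: T·sin55°·16.8 − 2150·10.8 = 0 → T = 23220/(16.8·0.819152) = 1687.28 ≈ 1687 lb.
ΣF_x = 0: O_x − T·cos55° = 0 → O_x = 1687.28 × 0.573576 = 967.8 lb.
ΣF_y = 0: O_y + T·sin55° − 2150 = 0 → O_y = 2150 − 1687.28 × 0.819152 = 767.9 lb.

T = 1687 lb, O_x = 967.8 lb, O_y = 767.9 lb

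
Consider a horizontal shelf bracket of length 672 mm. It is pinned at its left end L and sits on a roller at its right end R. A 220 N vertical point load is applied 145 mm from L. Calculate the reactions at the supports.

L_x = 0, L_y = 172.5 N, R_y = 47.47 N

ΣM about L: R_y·672 − 220·145 = 0 → R_y = 31900/672 = 47.4702 ≈ 47.47 N.
ΣF_y = 0: L_y + 47.4702 − 220 = 0 → L_y = 172.5 N.
ΣF_x = 0: no horizontal applied forces, so L_x = 0.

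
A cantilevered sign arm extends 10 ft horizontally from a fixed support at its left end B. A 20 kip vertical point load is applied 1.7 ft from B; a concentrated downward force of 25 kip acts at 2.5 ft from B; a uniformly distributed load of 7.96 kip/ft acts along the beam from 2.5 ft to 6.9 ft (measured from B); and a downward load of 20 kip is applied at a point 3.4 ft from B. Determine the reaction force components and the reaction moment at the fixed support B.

B_x = 0, B_y = 100.0 kip, M_B = 329.1 kip·ft

Resultant of the distributed load: 7.96 × 4.4 = 35.024 kip at 4.7 ft from B.
ΣF_x = 0: B_x = 0.
ΣF_y = 0: B_y − 20 − 25 − 7.96·4.4 − 20 = 0 → B_y = 100.0 kip.
ΣM about B: M_B − 20·1.7 − 25·2.5 − (7.96·4.4)·4.7 − 20·3.4 = 0 → M_B = 329.1 kip·ft.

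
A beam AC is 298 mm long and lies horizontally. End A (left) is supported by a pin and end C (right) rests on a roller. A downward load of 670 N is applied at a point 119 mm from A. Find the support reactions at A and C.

Moments about A: C_y·298 − 670·119 = 0 → C_y = 79730/298 = 267.55 ≈ 267.6 N.
ΣF_y = 0: A_y + 267.55 − 670 = 0 → A_y = 402.4 N.
ΣF_x = 0: no horizontal applied forces, so A_x = 0.

A_x = 0, A_y = 402.4 N, C_y = 267.6 N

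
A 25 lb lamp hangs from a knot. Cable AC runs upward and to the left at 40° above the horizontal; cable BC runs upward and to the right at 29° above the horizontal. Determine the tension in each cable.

ΣF_x = 0: −T_AC·cos40° + T_BC·cos29° = 0 → T_BC = 0.87586·T_AC.
ΣF_y = 0: T_AC·sin40° + T_BC·sin29° = 25.
Substitute: T_AC·(0.642788 + 0.87586·0.48481) = 25 → T_AC = 23.4211 ≈ 23.42 lb.
Then T_BC = 0.87586 × 23.4211 = 20.51 lb.

T_AC = 23.42 lb, T_BC = 20.51 lb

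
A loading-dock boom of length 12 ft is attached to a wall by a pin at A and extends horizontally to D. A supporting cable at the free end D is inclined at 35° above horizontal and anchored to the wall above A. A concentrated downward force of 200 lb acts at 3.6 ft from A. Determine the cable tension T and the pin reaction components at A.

ΣM about A: T·sin35°·12 − 200·3.6 = 0 → T = 720/(12·0.573576) = 104.607 ≈ 104.6 lb.
ΣF_x = 0: A_x − T·cos35° = 0 → A_x = 104.607 × 0.819152 = 85.69 lb.
ΣF_y = 0: A_y + T·sin35° − 200 = 0 → A_y = 200 − 104.607 × 0.573576 = 140.0 lb.

T = 104.6 lb, A_x = 85.69 lb, A_y = 140.0 lb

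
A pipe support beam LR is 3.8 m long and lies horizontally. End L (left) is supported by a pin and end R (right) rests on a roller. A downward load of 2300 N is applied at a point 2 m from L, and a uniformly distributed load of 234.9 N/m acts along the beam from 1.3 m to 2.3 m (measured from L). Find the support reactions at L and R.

L_x = 0, L_y = 1213 N, R_y = 1322 N

Resultant of the distributed load: 234.9 × 1 = 234.9 N at 1.8 m from L.
Moments about L: R_y·3.8 − 2300·2 − (234.9·1)·1.8 = 0 → R_y = 5022.82/3.8 = 1321.79 ≈ 1322 N.
ΣF_y = 0: L_y + 1321.79 − 2300 − 234.9·1 = 0 → L_y = 1213 N.
ΣF_x = 0: no horizontal applied forces, so L_x = 0.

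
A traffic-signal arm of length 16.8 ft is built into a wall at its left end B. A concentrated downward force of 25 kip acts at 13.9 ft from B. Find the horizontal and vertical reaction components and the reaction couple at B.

B_x = 0, B_y = 25.00 kip, M_B = 347.5 kip·ft

ΣF_x = 0: B_x = 0.
ΣF_y = 0: B_y − 25 = 0 → B_y = 25.00 kip.
ΣM about B: M_B − 25·13.9 = 0 → M_B = 347.5 kip·ft.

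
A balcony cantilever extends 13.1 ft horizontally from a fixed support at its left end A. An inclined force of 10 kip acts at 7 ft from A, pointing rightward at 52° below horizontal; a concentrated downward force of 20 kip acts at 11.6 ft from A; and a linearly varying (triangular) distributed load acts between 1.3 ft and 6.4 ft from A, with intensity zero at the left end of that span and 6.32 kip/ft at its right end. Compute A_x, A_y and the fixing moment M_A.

A_x = -6.157 kip, A_y = 44.00 kip, M_A = 362.9 kip·ft

Resultant of the triangular load: ½ × 6.32 × 5.1 = 16.116 kip, acting at 4.7 ft from A (one-third of the span from the peak).
ΣF_x = 0: A_x + 10·cos52° = 0 → A_x = -6.157 kip.
ΣF_y = 0: A_y − 10·sin52° − 20 − ½·6.32·5.1 = 0 → A_y = 44.00 kip.
ΣM about A: M_A − 10·sin52°·7 − 20·11.6 − (½·6.32·5.1)·4.7 = 0 → M_A = 362.9 kip·ft.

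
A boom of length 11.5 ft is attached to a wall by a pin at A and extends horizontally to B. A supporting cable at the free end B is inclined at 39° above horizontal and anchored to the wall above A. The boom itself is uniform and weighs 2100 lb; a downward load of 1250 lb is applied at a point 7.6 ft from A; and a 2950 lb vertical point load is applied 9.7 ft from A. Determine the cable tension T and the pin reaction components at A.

ΣM about A: T·sin39°·11.5 − 2100·5.75 − 1250·7.6 − 2950·9.7 = 0 → T = 50190/(11.5·0.62932) = 6935.02 ≈ 6935 lb.
ΣF_x = 0: A_x − T·cos39° = 0 → A_x = 6935.02 × 0.777146 = 5390 lb.
ΣF_y = 0: A_y + T·sin39° − 2100 − 1250 − 2950 = 0 → A_y = 6300 − 6935.02 × 0.62932 = 1936 lb.

T = 6935 lb, A_x = 5390 lb, A_y = 1936 lb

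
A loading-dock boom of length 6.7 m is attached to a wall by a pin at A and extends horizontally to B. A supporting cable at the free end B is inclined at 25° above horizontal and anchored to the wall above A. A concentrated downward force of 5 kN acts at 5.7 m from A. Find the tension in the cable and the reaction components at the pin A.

T = 10.07 kN, A_x = 9.122 kN, A_y = 0.7463 kN

ΣM about A: T·sin25°·6.7 − 5·5.7 = 0 → T = 28.5/(6.7·0.422618) = 10.0652 ≈ 10.07 kN.
ΣF_x = 0: A_x − T·cos25° = 0 → A_x = 10.0652 × 0.906308 = 9.122 kN.
ΣF_y = 0: A_y + T·sin25° − 5 = 0 → A_y = 5 − 10.0652 × 0.422618 = 0.7463 kN.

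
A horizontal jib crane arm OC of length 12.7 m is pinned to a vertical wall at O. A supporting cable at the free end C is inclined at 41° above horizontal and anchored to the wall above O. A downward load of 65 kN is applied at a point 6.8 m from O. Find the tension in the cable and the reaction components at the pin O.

T = 53.05 kN, O_x = 40.04 kN, O_y = 30.20 kN

ΣM about O: T·sin41°·12.7 − 65·6.8 = 0 → T = 442/(12.7·0.656059) = 53.0488 ≈ 53.05 kN.
ΣF_x = 0: O_x − T·cos41° = 0 → O_x = 53.0488 × 0.75471 = 40.04 kN.
ΣF_y = 0: O_y + T·sin41° − 65 = 0 → O_y = 65 − 53.0488 × 0.656059 = 30.20 kN.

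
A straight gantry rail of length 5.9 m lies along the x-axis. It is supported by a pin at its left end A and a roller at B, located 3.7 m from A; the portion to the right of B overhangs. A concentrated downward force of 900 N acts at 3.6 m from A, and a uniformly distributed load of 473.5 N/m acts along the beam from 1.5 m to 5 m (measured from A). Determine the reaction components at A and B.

A_x = 0, A_y = 225.9 N, B_y = 2331 N

Resultant of the distributed load: 473.5 × 3.5 = 1657.25 N at 3.25 m from A.
ΣM about A: B_y·3.7 − 900·3.6 − (473.5·3.5)·3.25 = 0 → B_y = 8626.0625/3.7 = 2331.37 ≈ 2331 N.
ΣF_y = 0: A_y + 2331.37 − 900 − 473.5·3.5 = 0 → A_y = 225.9 N.
ΣF_x = 0: no horizontal applied forces, so A_x = 0.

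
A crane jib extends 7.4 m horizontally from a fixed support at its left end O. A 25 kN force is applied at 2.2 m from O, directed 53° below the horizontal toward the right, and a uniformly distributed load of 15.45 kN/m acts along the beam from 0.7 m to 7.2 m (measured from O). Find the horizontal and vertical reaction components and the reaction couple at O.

Resultant of the distributed load: 15.45 × 6.5 = 100.425 kN at 3.95 m from O.
ΣF_x = 0: O_x + 25·cos53° = 0 → O_x = -15.05 kN.
ΣF_y = 0: O_y − 25·sin53° − 15.45·6.5 = 0 → O_y = 120.4 kN.
ΣM about O: M_O − 25·sin53°·2.2 − (15.45·6.5)·3.95 = 0 → M_O = 440.6 kN·m.

O_x = -15.05 kN, O_y = 120.4 kN, M_O = 440.6 kN·m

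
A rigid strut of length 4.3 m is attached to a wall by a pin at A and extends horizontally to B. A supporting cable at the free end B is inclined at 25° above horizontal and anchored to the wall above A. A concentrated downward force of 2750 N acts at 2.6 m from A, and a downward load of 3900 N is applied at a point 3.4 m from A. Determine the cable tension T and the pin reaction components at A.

T = 11230 N, A_x = 10180 N, A_y = 1903 N

ΣM about A: T·sin25°·4.3 − 2750·2.6 − 3900·3.4 = 0 → T = 20410/(4.3·0.422618) = 11231.2 ≈ 11230 N.
ΣF_x = 0: A_x − T·cos25° = 0 → A_x = 11231.2 × 0.906308 = 10180 N.
ΣF_y = 0: A_y + T·sin25° − 2750 − 3900 = 0 → A_y = 6650 − 11231.2 × 0.422618 = 1903 N.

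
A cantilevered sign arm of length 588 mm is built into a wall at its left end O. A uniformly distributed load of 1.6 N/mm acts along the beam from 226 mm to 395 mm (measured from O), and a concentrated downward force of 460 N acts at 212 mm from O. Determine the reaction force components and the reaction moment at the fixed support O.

O_x = 0, O_y = 730.4 N, M_O = 181500 N·mm

Resultant of the distributed load: 1.6 × 169 = 270.4 N at 310.5 mm from O.
ΣF_x = 0: O_x = 0.
ΣF_y = 0: O_y − 1.6·169 − 460 = 0 → O_y = 730.4 N.
ΣM about O: M_O − (1.6·169)·310.5 − 460·212 = 0 → M_O = 181500 N·mm.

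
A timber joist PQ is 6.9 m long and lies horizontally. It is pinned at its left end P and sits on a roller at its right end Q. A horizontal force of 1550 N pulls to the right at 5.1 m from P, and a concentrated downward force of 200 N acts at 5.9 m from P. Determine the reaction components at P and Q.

ΣM about P: Q_y·6.9 − 200·5.9 = 0 → Q_y = 1180/6.9 = 171.014 ≈ 171.0 N.
ΣF_y = 0: P_y + 171.014 − 200 = 0 → P_y = 28.99 N.
ΣF_x = 0: P_x + 1550 = 0 → P_x = -1550 N.

P_x = -1550 N, P_y = 28.99 N, Q_y = 171.0 N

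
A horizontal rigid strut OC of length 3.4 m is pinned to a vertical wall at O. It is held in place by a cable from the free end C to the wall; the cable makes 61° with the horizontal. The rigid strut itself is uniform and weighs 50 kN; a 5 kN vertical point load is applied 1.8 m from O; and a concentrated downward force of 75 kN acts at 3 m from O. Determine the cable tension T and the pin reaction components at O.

T = 107.3 kN, O_x = 52.01 kN, O_y = 36.18 kN

ΣM about O: T·sin61°·3.4 − 50·1.7 − 5·1.8 − 75·3 = 0 → T = 319/(3.4·0.87462) = 107.273 ≈ 107.3 kN.
ΣF_x = 0: O_x − T·cos61° = 0 → O_x = 107.273 × 0.48481 = 52.01 kN.
ΣF_y = 0: O_y + T·sin61° − 50 − 5 − 75 = 0 → O_y = 130 − 107.273 × 0.87462 = 36.18 kN.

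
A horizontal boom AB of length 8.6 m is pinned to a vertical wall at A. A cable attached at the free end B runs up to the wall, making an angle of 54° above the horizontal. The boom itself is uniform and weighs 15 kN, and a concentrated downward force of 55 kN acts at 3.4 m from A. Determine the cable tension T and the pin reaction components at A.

ΣM about A: T·sin54°·8.6 − 15·4.3 − 55·3.4 = 0 → T = 251.5/(8.6·0.809017) = 36.1478 ≈ 36.15 kN.
ΣF_x = 0: A_x − T·cos54° = 0 → A_x = 36.1478 × 0.587785 = 21.25 kN.
ΣF_y = 0: A_y + T·sin54° − 15 − 55 = 0 → A_y = 70 − 36.1478 × 0.809017 = 40.76 kN.

T = 36.15 kN, A_x = 21.25 kN, A_y = 40.76 kN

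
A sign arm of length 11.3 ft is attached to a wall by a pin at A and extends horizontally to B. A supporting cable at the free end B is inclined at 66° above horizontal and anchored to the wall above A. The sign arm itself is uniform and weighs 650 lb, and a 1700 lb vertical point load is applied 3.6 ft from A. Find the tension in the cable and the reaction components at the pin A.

T = 948.6 lb, A_x = 385.8 lb, A_y = 1483 lb

ΣM about A: T·sin66°·11.3 − 650·5.65 − 1700·3.6 = 0 → T = 9792.5/(11.3·0.913545) = 948.605 ≈ 948.6 lb.
ΣF_x = 0: A_x − T·cos66° = 0 → A_x = 948.605 × 0.406737 = 385.8 lb.
ΣF_y = 0: A_y + T·sin66° − 650 − 1700 = 0 → A_y = 2350 − 948.605 × 0.913545 = 1483 lb.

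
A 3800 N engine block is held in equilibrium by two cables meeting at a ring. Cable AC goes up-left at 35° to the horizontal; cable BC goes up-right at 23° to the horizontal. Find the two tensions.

ΣF_x = 0: −T_AC·cos35° + T_BC·cos23° = 0 → T_BC = 0.889894·T_AC.
ΣF_y = 0: T_AC·sin35° + T_BC·sin23° = 3800.
Substitute: T_AC·(0.573576 + 0.889894·0.390731) = 3800 → T_AC = 4124.67 ≈ 4125 N.
Then T_BC = 0.889894 × 4124.67 = 3671 N.

T_AC = 4125 N, T_BC = 3671 N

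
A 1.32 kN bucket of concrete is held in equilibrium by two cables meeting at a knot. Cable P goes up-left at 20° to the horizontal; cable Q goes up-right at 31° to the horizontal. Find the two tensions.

ΣF_x = 0: −T_P·cos20° + T_Q·cos31° = 0 → T_Q = 1.09628·T_P.
ΣF_y = 0: T_P·sin20° + T_Q·sin31° = 1.32.
Substitute: T_P·(0.34202 + 1.09628·0.515038) = 1.32 → T_P = 1.45592 ≈ 1.456 kN.
Then T_Q = 1.09628 × 1.45592 = 1.596 kN.

T_P = 1.456 kN, T_Q = 1.596 kN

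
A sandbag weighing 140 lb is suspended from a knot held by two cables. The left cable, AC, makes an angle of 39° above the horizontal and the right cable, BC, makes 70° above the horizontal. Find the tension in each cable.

T_AC = 50.64 lb, T_BC = 115.1 lb

ΣF_x = 0: −T_AC·cos39° + T_BC·cos70° = 0 → T_BC = 2.27222·T_AC.
ΣF_y = 0: T_AC·sin39° + T_BC·sin70° = 140.
Substitute: T_AC·(0.62932 + 2.27222·0.939693) = 140 → T_AC = 50.6419 ≈ 50.64 lb.
Then T_BC = 2.27222 × 50.6419 = 115.1 lb.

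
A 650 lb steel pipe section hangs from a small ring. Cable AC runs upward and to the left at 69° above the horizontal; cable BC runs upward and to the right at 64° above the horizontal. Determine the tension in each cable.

T_AC = 389.6 lb, T_BC = 318.5 lb

ΣF_x = 0: −T_AC·cos69° + T_BC·cos64° = 0 → T_BC = 0.817499·T_AC.
ΣF_y = 0: T_AC·sin69° + T_BC·sin64° = 650.
Substitute: T_AC·(0.93358 + 0.817499·0.898794) = 650 → T_AC = 389.608 ≈ 389.6 lb.
Then T_BC = 0.817499 × 389.608 = 318.5 lb.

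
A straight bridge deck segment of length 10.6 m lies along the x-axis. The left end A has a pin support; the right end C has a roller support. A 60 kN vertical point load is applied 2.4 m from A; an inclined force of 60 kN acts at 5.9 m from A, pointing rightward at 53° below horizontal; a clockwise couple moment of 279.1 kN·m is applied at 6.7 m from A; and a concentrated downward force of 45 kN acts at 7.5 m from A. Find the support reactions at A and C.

A_x = -36.11 kN, A_y = 54.49 kN, C_y = 98.43 kN

Moments about A: C_y·10.6 − 60·2.4 − 60·sin53°·5.9 − 279.1 − 45·7.5 = 0 → C_y = 1043.32/10.6 = 98.4264 ≈ 98.43 kN.
ΣF_y = 0: A_y + 98.4264 − 60 − 60·sin53° − 45 = 0 → A_y = 54.49 kN.
ΣF_x = 0: A_x + 60·cos53° = 0 → A_x = -36.11 kN.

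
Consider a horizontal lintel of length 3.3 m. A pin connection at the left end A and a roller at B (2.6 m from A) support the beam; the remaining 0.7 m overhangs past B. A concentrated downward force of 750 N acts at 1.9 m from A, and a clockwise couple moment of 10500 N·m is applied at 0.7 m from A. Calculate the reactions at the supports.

ΣM about A: B_y·2.6 − 750·1.9 − 10500 = 0 → B_y = 11925/2.6 = 4586.54 ≈ 4587 N.
ΣF_y = 0: A_y + 4586.54 − 750 = 0 → A_y = -3837 N.
ΣF_x = 0: no horizontal applied forces, so A_x = 0.

A_x = 0, A_y = -3837 N, B_y = 4587 N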